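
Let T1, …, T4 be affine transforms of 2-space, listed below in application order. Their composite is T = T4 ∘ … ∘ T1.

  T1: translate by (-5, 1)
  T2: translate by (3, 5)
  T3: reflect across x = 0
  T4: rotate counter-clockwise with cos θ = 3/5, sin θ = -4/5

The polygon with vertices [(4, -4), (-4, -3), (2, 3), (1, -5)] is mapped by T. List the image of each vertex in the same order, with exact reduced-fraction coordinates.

T1 translate by (-5, 1): (4, -4) → (-1, -3); (-4, -3) → (-9, -2); (2, 3) → (-3, 4); (1, -5) → (-4, -4)
T2 translate by (3, 5): (-1, -3) → (2, 2); (-9, -2) → (-6, 3); (-3, 4) → (0, 9); (-4, -4) → (-1, 1)
T3 reflect across x = 0: (2, 2) → (-2, 2); (-6, 3) → (6, 3); (0, 9) → (0, 9); (-1, 1) → (1, 1)
T4 rotate counter-clockwise with cos θ = 3/5, sin θ = -4/5: (-2, 2) → (2/5, 14/5); (6, 3) → (6, -3); (0, 9) → (36/5, 27/5); (1, 1) → (7/5, -1/5)

image vertices: (2/5, 14/5), (6, -3), (36/5, 27/5), (7/5, -1/5)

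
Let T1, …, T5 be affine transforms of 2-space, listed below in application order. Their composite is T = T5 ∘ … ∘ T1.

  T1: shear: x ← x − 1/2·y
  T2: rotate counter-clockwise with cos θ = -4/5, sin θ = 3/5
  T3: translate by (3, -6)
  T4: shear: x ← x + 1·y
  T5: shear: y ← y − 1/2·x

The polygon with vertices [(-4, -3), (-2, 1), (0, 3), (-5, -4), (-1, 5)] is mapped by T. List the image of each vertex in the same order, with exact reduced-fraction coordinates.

T1 shear: x ← x − 1/2·y: (-4, -3) → (-5/2, -3); (-2, 1) → (-5/2, 1); (0, 3) → (-3/2, 3); (-5, -4) → (-3, -4); (-1, 5) → (-7/2, 5)
T2 rotate counter-clockwise with cos θ = -4/5, sin θ = 3/5: (-5/2, -3) → (19/5, 9/10); (-5/2, 1) → (7/5, -23/10); (-3/2, 3) → (-3/5, -33/10); (-3, -4) → (24/5, 7/5); (-7/2, 5) → (-1/5, -61/10)
T3 translate by (3, -6): (19/5, 9/10) → (34/5, -51/10); (7/5, -23/10) → (22/5, -83/10); (-3/5, -33/10) → (12/5, -93/10); (24/5, 7/5) → (39/5, -23/5); (-1/5, -61/10) → (14/5, -121/10)
T4 shear: x ← x + 1·y: (34/5, -51/10) → (17/10, -51/10); (22/5, -83/10) → (-39/10, -83/10); (12/5, -93/10) → (-69/10, -93/10); (39/5, -23/5) → (16/5, -23/5); (14/5, -121/10) → (-93/10, -121/10)
T5 shear: y ← y − 1/2·x: (17/10, -51/10) → (17/10, -119/20); (-39/10, -83/10) → (-39/10, -127/20); (-69/10, -93/10) → (-69/10, -117/20); (16/5, -23/5) → (16/5, -31/5); (-93/10, -121/10) → (-93/10, -149/20)

image vertices: (17/10, -119/20), (-39/10, -127/20), (-69/10, -117/20), (16/5, -31/5), (-93/10, -149/20)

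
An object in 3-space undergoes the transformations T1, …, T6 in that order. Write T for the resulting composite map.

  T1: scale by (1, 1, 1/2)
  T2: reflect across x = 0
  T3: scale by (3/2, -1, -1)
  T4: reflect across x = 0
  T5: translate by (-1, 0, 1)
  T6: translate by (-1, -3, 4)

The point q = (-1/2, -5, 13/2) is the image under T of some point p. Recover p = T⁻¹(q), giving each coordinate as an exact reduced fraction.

p = (1, 2, -3)

T1 = [1 0 0 0; 0 1 0 0; 0 0 1/2 0; 0 0 0 1]
T2·T1 = [-1 0 0 0; 0 1 0 0; 0 0 1/2 0; 0 0 0 1]
T3·…·T1 = [-3/2 0 0 0; 0 -1 0 0; 0 0 -1/2 0; 0 0 0 1]
T4·…·T1 = [3/2 0 0 0; 0 -1 0 0; 0 0 -1/2 0; 0 0 0 1]
T5·…·T1 = [3/2 0 0 -1; 0 -1 0 0; 0 0 -1/2 1; 0 0 0 1]
T6·…·T1 = [3/2 0 0 -2; 0 -1 0 -3; 0 0 -1/2 5; 0 0 0 1]
det M = 3/4; M⁻¹ = [2/3 0 0 4/3; 0 -1 0 -3; 0 0 -2 10; 0 0 0 1]
M⁻¹ · (-1/2, -5, 13/2)ᵀ = (1, 2, -3)ᵀ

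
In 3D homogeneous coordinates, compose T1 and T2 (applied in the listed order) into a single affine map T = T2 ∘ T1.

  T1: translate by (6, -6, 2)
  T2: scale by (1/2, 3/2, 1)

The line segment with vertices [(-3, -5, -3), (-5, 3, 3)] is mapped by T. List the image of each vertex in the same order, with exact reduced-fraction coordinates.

image vertices: (3/2, -33/2, -1), (1/2, -9/2, 5)

T1 translate by (6, -6, 2): (-3, -5, -3) → (3, -11, -1); (-5, 3, 3) → (1, -3, 5)
T2 scale by (1/2, 3/2, 1): (3, -11, -1) → (3/2, -33/2, -1); (1, -3, 5) → (1/2, -9/2, 5)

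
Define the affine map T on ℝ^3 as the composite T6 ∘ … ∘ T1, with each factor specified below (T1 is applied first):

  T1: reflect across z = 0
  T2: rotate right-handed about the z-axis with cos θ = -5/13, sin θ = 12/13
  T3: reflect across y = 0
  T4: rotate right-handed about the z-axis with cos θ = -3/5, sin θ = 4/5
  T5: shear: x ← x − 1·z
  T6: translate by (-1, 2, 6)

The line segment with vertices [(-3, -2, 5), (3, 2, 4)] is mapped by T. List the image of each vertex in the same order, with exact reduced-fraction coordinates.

T1 reflect across z = 0: (-3, -2, 5) → (-3, -2, -5); (3, 2, 4) → (3, 2, -4)
T2 rotate right-handed about the z-axis with cos θ = -5/13, sin θ = 12/13: (-3, -2, -5) → (3, -2, -5); (3, 2, -4) → (-3, 2, -4)
T3 reflect across y = 0: (3, -2, -5) → (3, 2, -5); (-3, 2, -4) → (-3, -2, -4)
T4 rotate right-handed about the z-axis with cos θ = -3/5, sin θ = 4/5: (3, 2, -5) → (-17/5, 6/5, -5); (-3, -2, -4) → (17/5, -6/5, -4)
T5 shear: x ← x − 1·z: (-17/5, 6/5, -5) → (8/5, 6/5, -5); (17/5, -6/5, -4) → (37/5, -6/5, -4)
T6 translate by (-1, 2, 6): (8/5, 6/5, -5) → (3/5, 16/5, 1); (37/5, -6/5, -4) → (32/5, 4/5, 2)

image vertices: (3/5, 16/5, 1), (32/5, 4/5, 2)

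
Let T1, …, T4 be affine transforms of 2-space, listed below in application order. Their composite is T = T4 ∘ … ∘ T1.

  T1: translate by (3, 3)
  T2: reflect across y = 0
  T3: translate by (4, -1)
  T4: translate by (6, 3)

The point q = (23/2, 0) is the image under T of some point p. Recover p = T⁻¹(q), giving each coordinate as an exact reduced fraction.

T1 = [1 0 3; 0 1 3; 0 0 1]
T2·T1 = [1 0 3; 0 -1 -3; 0 0 1]
T3·…·T1 = [1 0 7; 0 -1 -4; 0 0 1]
T4·…·T1 = [1 0 13; 0 -1 -1; 0 0 1]
det M = -1; M⁻¹ = [1 0 -13; 0 -1 -1; 0 0 1]
M⁻¹ · (23/2, 0)ᵀ = (-3/2, -1)ᵀ

p = (-3/2, -1)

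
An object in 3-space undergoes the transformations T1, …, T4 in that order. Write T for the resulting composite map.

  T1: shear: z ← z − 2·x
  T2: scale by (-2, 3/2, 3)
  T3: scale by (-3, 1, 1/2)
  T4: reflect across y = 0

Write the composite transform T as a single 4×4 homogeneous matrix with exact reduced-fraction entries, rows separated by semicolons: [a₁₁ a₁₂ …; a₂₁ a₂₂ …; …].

T1 = [1 0 0 0; 0 1 0 0; -2 0 1 0; 0 0 0 1]
T2·T1 = [-2 0 0 0; 0 3/2 0 0; -6 0 3 0; 0 0 0 1]
T3·…·T1 = [6 0 0 0; 0 3/2 0 0; -3 0 3/2 0; 0 0 0 1]
T4·…·T1 = [6 0 0 0; 0 -3/2 0 0; -3 0 3/2 0; 0 0 0 1]

T = [6 0 0 0; 0 -3/2 0 0; -3 0 3/2 0; 0 0 0 1]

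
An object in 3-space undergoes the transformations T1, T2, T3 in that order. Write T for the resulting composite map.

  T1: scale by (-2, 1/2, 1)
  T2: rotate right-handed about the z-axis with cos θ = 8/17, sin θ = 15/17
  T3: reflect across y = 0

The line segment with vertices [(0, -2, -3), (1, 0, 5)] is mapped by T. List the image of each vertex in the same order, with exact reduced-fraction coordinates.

T1 scale by (-2, 1/2, 1): (0, -2, -3) → (0, -1, -3); (1, 0, 5) → (-2, 0, 5)
T2 rotate right-handed about the z-axis with cos θ = 8/17, sin θ = 15/17: (0, -1, -3) → (15/17, -8/17, -3); (-2, 0, 5) → (-16/17, -30/17, 5)
T3 reflect across y = 0: (15/17, -8/17, -3) → (15/17, 8/17, -3); (-16/17, -30/17, 5) → (-16/17, 30/17, 5)

image vertices: (15/17, 8/17, -3), (-16/17, 30/17, 5)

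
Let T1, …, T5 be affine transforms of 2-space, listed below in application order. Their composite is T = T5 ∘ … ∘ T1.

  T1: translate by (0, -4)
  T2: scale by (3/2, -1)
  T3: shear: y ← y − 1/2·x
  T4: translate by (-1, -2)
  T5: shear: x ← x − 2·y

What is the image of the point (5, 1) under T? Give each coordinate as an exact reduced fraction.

T(p) = (12, -11/4)

T1 translate by (0, -4): (5, 1) → (5, -3)
T2 scale by (3/2, -1): (5, -3) → (15/2, 3)
T3 shear: y ← y − 1/2·x: (15/2, 3) → (15/2, -3/4)
T4 translate by (-1, -2): (15/2, -3/4) → (13/2, -11/4)
T5 shear: x ← x − 2·y: (13/2, -11/4) → (12, -11/4)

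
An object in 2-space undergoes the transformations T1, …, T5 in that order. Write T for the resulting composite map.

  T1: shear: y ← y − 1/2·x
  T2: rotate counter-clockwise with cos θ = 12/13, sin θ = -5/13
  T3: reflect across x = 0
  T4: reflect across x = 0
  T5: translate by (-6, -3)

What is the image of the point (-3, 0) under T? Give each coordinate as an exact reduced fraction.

T(p) = (-213/26, -6/13)

T1 shear: y ← y − 1/2·x: (-3, 0) → (-3, 3/2)
T2 rotate counter-clockwise with cos θ = 12/13, sin θ = -5/13: (-3, 3/2) → (-57/26, 33/13)
T3 reflect across x = 0: (-57/26, 33/13) → (57/26, 33/13)
T4 reflect across x = 0: (57/26, 33/13) → (-57/26, 33/13)
T5 translate by (-6, -3): (-57/26, 33/13) → (-213/26, -6/13)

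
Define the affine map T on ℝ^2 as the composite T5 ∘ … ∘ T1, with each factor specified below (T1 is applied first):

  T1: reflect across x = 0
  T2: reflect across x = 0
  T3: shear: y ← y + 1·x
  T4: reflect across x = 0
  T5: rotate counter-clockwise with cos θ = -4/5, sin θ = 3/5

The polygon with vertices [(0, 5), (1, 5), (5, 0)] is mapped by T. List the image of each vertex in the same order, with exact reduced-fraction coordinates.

image vertices: (-3, -4), (-14/5, -27/5), (1, -7)

T1 reflect across x = 0: (0, 5) → (0, 5); (1, 5) → (-1, 5); (5, 0) → (-5, 0)
T2 reflect across x = 0: (0, 5) → (0, 5); (-1, 5) → (1, 5); (-5, 0) → (5, 0)
T3 shear: y ← y + 1·x: (0, 5) → (0, 5); (1, 5) → (1, 6); (5, 0) → (5, 5)
T4 reflect across x = 0: (0, 5) → (0, 5); (1, 6) → (-1, 6); (5, 5) → (-5, 5)
T5 rotate counter-clockwise with cos θ = -4/5, sin θ = 3/5: (0, 5) → (-3, -4); (-1, 6) → (-14/5, -27/5); (-5, 5) → (1, -7)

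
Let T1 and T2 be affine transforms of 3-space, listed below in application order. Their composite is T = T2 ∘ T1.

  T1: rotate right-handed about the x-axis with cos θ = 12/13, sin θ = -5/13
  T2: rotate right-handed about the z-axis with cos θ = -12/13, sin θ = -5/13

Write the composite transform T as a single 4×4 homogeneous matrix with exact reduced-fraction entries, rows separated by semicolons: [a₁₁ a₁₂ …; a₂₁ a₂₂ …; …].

T1 = [1 0 0 0; 0 12/13 5/13 0; 0 -5/13 12/13 0; 0 0 0 1]
T2·T1 = [-12/13 60/169 25/169 0; -5/13 -144/169 -60/169 0; 0 -5/13 12/13 0; 0 0 0 1]

T = [-12/13 60/169 25/169 0; -5/13 -144/169 -60/169 0; 0 -5/13 12/13 0; 0 0 0 1]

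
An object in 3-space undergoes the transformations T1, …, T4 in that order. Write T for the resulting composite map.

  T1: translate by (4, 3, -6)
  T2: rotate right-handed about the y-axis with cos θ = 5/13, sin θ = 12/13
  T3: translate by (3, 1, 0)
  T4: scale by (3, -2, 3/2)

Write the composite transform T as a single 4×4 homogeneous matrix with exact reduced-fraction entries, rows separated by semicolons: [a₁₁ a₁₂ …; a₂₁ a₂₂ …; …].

T1 = [1 0 0 4; 0 1 0 3; 0 0 1 -6; 0 0 0 1]
T2·T1 = [5/13 0 12/13 -4; 0 1 0 3; -12/13 0 5/13 -6; 0 0 0 1]
T3·…·T1 = [5/13 0 12/13 -1; 0 1 0 4; -12/13 0 5/13 -6; 0 0 0 1]
T4·…·T1 = [15/13 0 36/13 -3; 0 -2 0 -8; -18/13 0 15/26 -9; 0 0 0 1]

T = [15/13 0 36/13 -3; 0 -2 0 -8; -18/13 0 15/26 -9; 0 0 0 1]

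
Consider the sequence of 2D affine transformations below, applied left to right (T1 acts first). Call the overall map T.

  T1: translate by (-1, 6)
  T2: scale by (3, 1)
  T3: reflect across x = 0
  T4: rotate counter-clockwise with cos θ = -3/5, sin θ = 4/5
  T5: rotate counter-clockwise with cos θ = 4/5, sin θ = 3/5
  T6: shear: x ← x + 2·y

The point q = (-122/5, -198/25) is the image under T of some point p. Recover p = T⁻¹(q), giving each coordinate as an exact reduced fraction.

p = (-1, 4)

T1 = [1 0 -1; 0 1 6; 0 0 1]
T2·T1 = [3 0 -3; 0 1 6; 0 0 1]
T3·…·T1 = [-3 0 3; 0 1 6; 0 0 1]
T4·…·T1 = [9/5 -4/5 -33/5; -12/5 -3/5 -6/5; 0 0 1]
T5·…·T1 = [72/25 -7/25 -114/25; -21/25 -24/25 -123/25; 0 0 1]
T6·…·T1 = [6/5 -11/5 -72/5; -21/25 -24/25 -123/25; 0 0 1]
det M = -3; M⁻¹ = [8/25 -11/15 1; -7/25 -2/5 -6; 0 0 1]
M⁻¹ · (-122/5, -198/25)ᵀ = (-1, 4)ᵀ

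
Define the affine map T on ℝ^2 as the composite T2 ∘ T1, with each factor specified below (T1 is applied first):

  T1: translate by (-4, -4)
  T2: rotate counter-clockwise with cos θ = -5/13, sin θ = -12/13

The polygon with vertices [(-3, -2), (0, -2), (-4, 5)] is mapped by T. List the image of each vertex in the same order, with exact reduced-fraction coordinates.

image vertices: (-37/13, 114/13), (-4, 6), (4, 7)

T1 translate by (-4, -4): (-3, -2) → (-7, -6); (0, -2) → (-4, -6); (-4, 5) → (-8, 1)
T2 rotate counter-clockwise with cos θ = -5/13, sin θ = -12/13: (-7, -6) → (-37/13, 114/13); (-4, -6) → (-4, 6); (-8, 1) → (4, 7)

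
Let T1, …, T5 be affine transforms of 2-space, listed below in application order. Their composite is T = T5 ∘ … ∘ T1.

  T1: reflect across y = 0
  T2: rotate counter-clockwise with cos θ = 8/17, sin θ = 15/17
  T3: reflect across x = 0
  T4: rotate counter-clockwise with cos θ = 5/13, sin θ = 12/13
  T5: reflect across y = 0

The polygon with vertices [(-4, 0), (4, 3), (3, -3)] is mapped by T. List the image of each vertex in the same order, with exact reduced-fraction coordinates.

T1 reflect across y = 0: (-4, 0) → (-4, 0); (4, 3) → (4, -3); (3, -3) → (3, 3)
T2 rotate counter-clockwise with cos θ = 8/17, sin θ = 15/17: (-4, 0) → (-32/17, -60/17); (4, -3) → (77/17, 36/17); (3, 3) → (-21/17, 69/17)
T3 reflect across x = 0: (-32/17, -60/17) → (32/17, -60/17); (77/17, 36/17) → (-77/17, 36/17); (-21/17, 69/17) → (21/17, 69/17)
T4 rotate counter-clockwise with cos θ = 5/13, sin θ = 12/13: (32/17, -60/17) → (880/221, 84/221); (-77/17, 36/17) → (-817/221, -744/221); (21/17, 69/17) → (-723/221, 597/221)
T5 reflect across y = 0: (880/221, 84/221) → (880/221, -84/221); (-817/221, -744/221) → (-817/221, 744/221); (-723/221, 597/221) → (-723/221, -597/221)

image vertices: (880/221, -84/221), (-817/221, 744/221), (-723/221, -597/221)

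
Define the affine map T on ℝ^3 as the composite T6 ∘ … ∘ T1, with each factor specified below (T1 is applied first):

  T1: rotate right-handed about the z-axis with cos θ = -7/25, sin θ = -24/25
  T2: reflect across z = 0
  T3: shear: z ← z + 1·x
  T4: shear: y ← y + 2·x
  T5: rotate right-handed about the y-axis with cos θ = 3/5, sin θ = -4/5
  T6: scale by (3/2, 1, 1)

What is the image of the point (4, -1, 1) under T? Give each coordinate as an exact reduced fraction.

T1 rotate right-handed about the z-axis with cos θ = -7/25, sin θ = -24/25: (4, -1, 1) → (-52/25, -89/25, 1)
T2 reflect across z = 0: (-52/25, -89/25, 1) → (-52/25, -89/25, -1)
T3 shear: z ← z + 1·x: (-52/25, -89/25, -1) → (-52/25, -89/25, -77/25)
T4 shear: y ← y + 2·x: (-52/25, -89/25, -77/25) → (-52/25, -193/25, -77/25)
T5 rotate right-handed about the y-axis with cos θ = 3/5, sin θ = -4/5: (-52/25, -193/25, -77/25) → (152/125, -193/25, -439/125)
T6 scale by (3/2, 1, 1): (152/125, -193/25, -439/125) → (228/125, -193/25, -439/125)

T(p) = (228/125, -193/25, -439/125)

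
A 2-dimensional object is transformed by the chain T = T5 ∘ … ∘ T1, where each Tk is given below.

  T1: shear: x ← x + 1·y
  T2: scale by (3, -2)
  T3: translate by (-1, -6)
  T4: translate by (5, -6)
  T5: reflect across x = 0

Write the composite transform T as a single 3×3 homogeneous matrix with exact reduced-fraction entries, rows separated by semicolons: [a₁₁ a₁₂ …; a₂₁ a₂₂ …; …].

T = [-3 -3 -4; 0 -2 -12; 0 0 1]

T1 = [1 1 0; 0 1 0; 0 0 1]
T2·T1 = [3 3 0; 0 -2 0; 0 0 1]
T3·…·T1 = [3 3 -1; 0 -2 -6; 0 0 1]
T4·…·T1 = [3 3 4; 0 -2 -12; 0 0 1]
T5·…·T1 = [-3 -3 -4; 0 -2 -12; 0 0 1]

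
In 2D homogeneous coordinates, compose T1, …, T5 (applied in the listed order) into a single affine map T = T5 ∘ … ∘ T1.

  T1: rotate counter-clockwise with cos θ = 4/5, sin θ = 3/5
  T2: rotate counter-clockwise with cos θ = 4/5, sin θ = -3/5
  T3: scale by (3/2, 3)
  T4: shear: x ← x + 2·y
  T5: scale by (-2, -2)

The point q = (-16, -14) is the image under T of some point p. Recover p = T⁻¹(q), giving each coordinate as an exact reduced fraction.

p = (-4, 7/3)

T1 = [4/5 -3/5 0; 3/5 4/5 0; 0 0 1]
T2·T1 = [1 0 0; 0 1 0; 0 0 1]
T3·…·T1 = [3/2 0 0; 0 3 0; 0 0 1]
T4·…·T1 = [3/2 6 0; 0 3 0; 0 0 1]
T5·…·T1 = [-3 -12 0; 0 -6 0; 0 0 1]
det M = 18; M⁻¹ = [-1/3 2/3 0; 0 -1/6 0; 0 0 1]
M⁻¹ · (-16, -14)ᵀ = (-4, 7/3)ᵀ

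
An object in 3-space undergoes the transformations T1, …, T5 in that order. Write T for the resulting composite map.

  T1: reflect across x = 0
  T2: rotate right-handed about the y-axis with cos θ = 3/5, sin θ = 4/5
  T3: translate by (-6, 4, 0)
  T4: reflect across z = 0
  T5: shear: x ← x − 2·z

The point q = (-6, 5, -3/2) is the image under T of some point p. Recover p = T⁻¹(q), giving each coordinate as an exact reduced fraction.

p = (3, 1, -3/2)

T1 = [-1 0 0 0; 0 1 0 0; 0 0 1 0; 0 0 0 1]
T2·T1 = [-3/5 0 4/5 0; 0 1 0 0; 4/5 0 3/5 0; 0 0 0 1]
T3·…·T1 = [-3/5 0 4/5 -6; 0 1 0 4; 4/5 0 3/5 0; 0 0 0 1]
T4·…·T1 = [-3/5 0 4/5 -6; 0 1 0 4; -4/5 0 -3/5 0; 0 0 0 1]
T5·…·T1 = [1 0 2 -6; 0 1 0 4; -4/5 0 -3/5 0; 0 0 0 1]
det M = 1; M⁻¹ = [-3/5 0 -2 -18/5; 0 1 0 -4; 4/5 0 1 24/5; 0 0 0 1]
M⁻¹ · (-6, 5, -3/2)ᵀ = (3, 1, -3/2)ᵀ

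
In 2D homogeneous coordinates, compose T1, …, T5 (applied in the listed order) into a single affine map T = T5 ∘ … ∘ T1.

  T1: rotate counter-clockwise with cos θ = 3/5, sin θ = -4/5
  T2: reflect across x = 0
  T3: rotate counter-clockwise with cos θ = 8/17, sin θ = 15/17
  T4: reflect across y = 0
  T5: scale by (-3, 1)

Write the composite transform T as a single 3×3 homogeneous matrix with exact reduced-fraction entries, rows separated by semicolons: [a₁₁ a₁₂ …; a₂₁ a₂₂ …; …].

T1 = [3/5 4/5 0; -4/5 3/5 0; 0 0 1]
T2·T1 = [-3/5 -4/5 0; -4/5 3/5 0; 0 0 1]
T3·…·T1 = [36/85 -77/85 0; -77/85 -36/85 0; 0 0 1]
T4·…·T1 = [36/85 -77/85 0; 77/85 36/85 0; 0 0 1]
T5·…·T1 = [-108/85 231/85 0; 77/85 36/85 0; 0 0 1]

T = [-108/85 231/85 0; 77/85 36/85 0; 0 0 1]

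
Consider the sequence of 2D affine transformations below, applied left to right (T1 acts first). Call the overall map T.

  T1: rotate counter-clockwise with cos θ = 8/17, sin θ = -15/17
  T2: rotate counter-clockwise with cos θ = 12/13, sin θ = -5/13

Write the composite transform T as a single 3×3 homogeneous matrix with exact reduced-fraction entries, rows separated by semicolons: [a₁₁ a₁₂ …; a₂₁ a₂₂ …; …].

T1 = [8/17 15/17 0; -15/17 8/17 0; 0 0 1]
T2·T1 = [21/221 220/221 0; -220/221 21/221 0; 0 0 1]

T = [21/221 220/221 0; -220/221 21/221 0; 0 0 1]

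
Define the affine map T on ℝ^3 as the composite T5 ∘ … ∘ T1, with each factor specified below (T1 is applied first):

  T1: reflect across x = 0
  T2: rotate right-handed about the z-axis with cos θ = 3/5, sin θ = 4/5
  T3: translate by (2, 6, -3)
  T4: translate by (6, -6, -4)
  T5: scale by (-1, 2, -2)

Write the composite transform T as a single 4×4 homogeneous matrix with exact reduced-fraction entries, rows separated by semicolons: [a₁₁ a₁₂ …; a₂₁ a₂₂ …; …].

T = [3/5 4/5 0 -8; -8/5 6/5 0 0; 0 0 -2 14; 0 0 0 1]

T1 = [-1 0 0 0; 0 1 0 0; 0 0 1 0; 0 0 0 1]
T2·T1 = [-3/5 -4/5 0 0; -4/5 3/5 0 0; 0 0 1 0; 0 0 0 1]
T3·…·T1 = [-3/5 -4/5 0 2; -4/5 3/5 0 6; 0 0 1 -3; 0 0 0 1]
T4·…·T1 = [-3/5 -4/5 0 8; -4/5 3/5 0 0; 0 0 1 -7; 0 0 0 1]
T5·…·T1 = [3/5 4/5 0 -8; -8/5 6/5 0 0; 0 0 -2 14; 0 0 0 1]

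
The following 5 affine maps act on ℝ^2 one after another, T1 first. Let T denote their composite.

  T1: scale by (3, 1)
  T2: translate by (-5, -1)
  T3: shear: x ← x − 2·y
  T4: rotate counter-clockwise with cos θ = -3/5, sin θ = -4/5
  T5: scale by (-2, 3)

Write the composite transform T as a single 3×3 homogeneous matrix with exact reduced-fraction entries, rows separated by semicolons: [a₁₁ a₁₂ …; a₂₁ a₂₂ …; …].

T = [18/5 -4 -2; -36/5 3 9; 0 0 1]

T1 = [3 0 0; 0 1 0; 0 0 1]
T2·T1 = [3 0 -5; 0 1 -1; 0 0 1]
T3·…·T1 = [3 -2 -3; 0 1 -1; 0 0 1]
T4·…·T1 = [-9/5 2 1; -12/5 1 3; 0 0 1]
T5·…·T1 = [18/5 -4 -2; -36/5 3 9; 0 0 1]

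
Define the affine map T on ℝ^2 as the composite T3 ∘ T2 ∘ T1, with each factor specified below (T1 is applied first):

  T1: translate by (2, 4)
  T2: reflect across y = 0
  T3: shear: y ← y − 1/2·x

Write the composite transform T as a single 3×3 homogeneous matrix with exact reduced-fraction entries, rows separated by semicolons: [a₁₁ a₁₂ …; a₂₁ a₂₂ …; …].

T = [1 0 2; -1/2 -1 -5; 0 0 1]

T1 = [1 0 2; 0 1 4; 0 0 1]
T2·T1 = [1 0 2; 0 -1 -4; 0 0 1]
T3·…·T1 = [1 0 2; -1/2 -1 -5; 0 0 1]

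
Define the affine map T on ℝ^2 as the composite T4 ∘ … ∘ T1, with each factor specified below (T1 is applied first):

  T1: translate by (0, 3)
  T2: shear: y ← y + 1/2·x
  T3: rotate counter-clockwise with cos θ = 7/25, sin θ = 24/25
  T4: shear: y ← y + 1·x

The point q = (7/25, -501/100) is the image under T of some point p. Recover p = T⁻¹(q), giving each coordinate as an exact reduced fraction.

T1 = [1 0 0; 0 1 3; 0 0 1]
T2·T1 = [1 0 0; 1/2 1 3; 0 0 1]
T3·…·T1 = [-1/5 -24/25 -72/25; 11/10 7/25 21/25; 0 0 1]
T4·…·T1 = [-1/5 -24/25 -72/25; 9/10 -17/25 -51/25; 0 0 1]
det M = 1; M⁻¹ = [-17/25 24/25 0; -9/10 -1/5 -3; 0 0 1]
M⁻¹ · (7/25, -501/100)ᵀ = (-5, -9/4)ᵀ

p = (-5, -9/4)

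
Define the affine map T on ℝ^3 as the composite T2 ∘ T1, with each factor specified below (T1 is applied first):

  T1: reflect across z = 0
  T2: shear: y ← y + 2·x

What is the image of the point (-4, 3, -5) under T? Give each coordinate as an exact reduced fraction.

T1 reflect across z = 0: (-4, 3, -5) → (-4, 3, 5)
T2 shear: y ← y + 2·x: (-4, 3, 5) → (-4, -5, 5)

T(p) = (-4, -5, 5)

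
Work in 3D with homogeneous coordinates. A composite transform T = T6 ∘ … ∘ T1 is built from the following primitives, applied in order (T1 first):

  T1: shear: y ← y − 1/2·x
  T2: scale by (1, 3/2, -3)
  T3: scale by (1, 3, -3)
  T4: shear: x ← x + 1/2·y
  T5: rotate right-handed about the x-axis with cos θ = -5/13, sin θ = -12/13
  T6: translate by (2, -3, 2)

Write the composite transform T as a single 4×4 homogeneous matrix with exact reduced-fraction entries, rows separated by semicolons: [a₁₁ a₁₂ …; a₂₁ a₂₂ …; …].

T = [-1/8 9/4 0 2; 45/52 -45/26 108/13 -3; 27/13 -54/13 -45/13 2; 0 0 0 1]

T1 = [1 0 0 0; -1/2 1 0 0; 0 0 1 0; 0 0 0 1]
T2·T1 = [1 0 0 0; -3/4 3/2 0 0; 0 0 -3 0; 0 0 0 1]
T3·…·T1 = [1 0 0 0; -9/4 9/2 0 0; 0 0 9 0; 0 0 0 1]
T4·…·T1 = [-1/8 9/4 0 0; -9/4 9/2 0 0; 0 0 9 0; 0 0 0 1]
T5·…·T1 = [-1/8 9/4 0 0; 45/52 -45/26 108/13 0; 27/13 -54/13 -45/13 0; 0 0 0 1]
T6·…·T1 = [-1/8 9/4 0 2; 45/52 -45/26 108/13 -3; 27/13 -54/13 -45/13 2; 0 0 0 1]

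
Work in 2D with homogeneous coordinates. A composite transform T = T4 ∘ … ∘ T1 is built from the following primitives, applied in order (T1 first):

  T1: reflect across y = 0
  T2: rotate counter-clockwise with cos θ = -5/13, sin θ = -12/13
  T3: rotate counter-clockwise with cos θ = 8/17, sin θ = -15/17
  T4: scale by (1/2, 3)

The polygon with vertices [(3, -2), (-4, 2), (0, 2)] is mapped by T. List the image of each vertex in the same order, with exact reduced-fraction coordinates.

image vertices: (-309/221, -1509/221), (419/221, 1572/221), (-21/221, 1320/221)

T1 reflect across y = 0: (3, -2) → (3, 2); (-4, 2) → (-4, -2); (0, 2) → (0, -2)
T2 rotate counter-clockwise with cos θ = -5/13, sin θ = -12/13: (3, 2) → (9/13, -46/13); (-4, -2) → (-4/13, 58/13); (0, -2) → (-24/13, 10/13)
T3 rotate counter-clockwise with cos θ = 8/17, sin θ = -15/17: (9/13, -46/13) → (-618/221, -503/221); (-4/13, 58/13) → (838/221, 524/221); (-24/13, 10/13) → (-42/221, 440/221)
T4 scale by (1/2, 3): (-618/221, -503/221) → (-309/221, -1509/221); (838/221, 524/221) → (419/221, 1572/221); (-42/221, 440/221) → (-21/221, 1320/221)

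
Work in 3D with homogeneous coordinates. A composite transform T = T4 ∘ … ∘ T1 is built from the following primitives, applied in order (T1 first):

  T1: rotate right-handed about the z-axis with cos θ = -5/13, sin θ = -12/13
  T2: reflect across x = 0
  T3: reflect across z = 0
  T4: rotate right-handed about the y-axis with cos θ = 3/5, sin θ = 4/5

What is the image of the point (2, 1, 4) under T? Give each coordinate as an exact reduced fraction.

T(p) = (-214/65, -29/13, -148/65)

T1 rotate right-handed about the z-axis with cos θ = -5/13, sin θ = -12/13: (2, 1, 4) → (2/13, -29/13, 4)
T2 reflect across x = 0: (2/13, -29/13, 4) → (-2/13, -29/13, 4)
T3 reflect across z = 0: (-2/13, -29/13, 4) → (-2/13, -29/13, -4)
T4 rotate right-handed about the y-axis with cos θ = 3/5, sin θ = 4/5: (-2/13, -29/13, -4) → (-214/65, -29/13, -148/65)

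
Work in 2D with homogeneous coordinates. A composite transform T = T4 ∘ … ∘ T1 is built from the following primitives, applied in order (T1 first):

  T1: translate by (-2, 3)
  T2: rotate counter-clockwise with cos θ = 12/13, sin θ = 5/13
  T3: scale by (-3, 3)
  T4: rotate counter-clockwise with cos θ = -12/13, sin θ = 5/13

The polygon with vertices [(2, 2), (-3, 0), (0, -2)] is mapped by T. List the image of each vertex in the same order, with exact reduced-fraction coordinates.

image vertices: (-1800/169, -1785/169), (-2865/169, 729/169), (-1074/169, 363/169)

T1 translate by (-2, 3): (2, 2) → (0, 5); (-3, 0) → (-5, 3); (0, -2) → (-2, 1)
T2 rotate counter-clockwise with cos θ = 12/13, sin θ = 5/13: (0, 5) → (-25/13, 60/13); (-5, 3) → (-75/13, 11/13); (-2, 1) → (-29/13, 2/13)
T3 scale by (-3, 3): (-25/13, 60/13) → (75/13, 180/13); (-75/13, 11/13) → (225/13, 33/13); (-29/13, 2/13) → (87/13, 6/13)
T4 rotate counter-clockwise with cos θ = -12/13, sin θ = 5/13: (75/13, 180/13) → (-1800/169, -1785/169); (225/13, 33/13) → (-2865/169, 729/169); (87/13, 6/13) → (-1074/169, 363/169)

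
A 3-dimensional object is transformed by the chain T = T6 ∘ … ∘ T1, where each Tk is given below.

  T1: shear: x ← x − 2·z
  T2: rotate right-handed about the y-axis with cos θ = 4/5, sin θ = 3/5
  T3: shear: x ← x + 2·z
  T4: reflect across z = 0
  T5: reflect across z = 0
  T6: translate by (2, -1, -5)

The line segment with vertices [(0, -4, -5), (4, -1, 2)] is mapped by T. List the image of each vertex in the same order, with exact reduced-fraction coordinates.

image vertices: (-13, -5, -15), (32/5, -2, -17/5)

T1 shear: x ← x − 2·z: (0, -4, -5) → (10, -4, -5); (4, -1, 2) → (0, -1, 2)
T2 rotate right-handed about the y-axis with cos θ = 4/5, sin θ = 3/5: (10, -4, -5) → (5, -4, -10); (0, -1, 2) → (6/5, -1, 8/5)
T3 shear: x ← x + 2·z: (5, -4, -10) → (-15, -4, -10); (6/5, -1, 8/5) → (22/5, -1, 8/5)
T4 reflect across z = 0: (-15, -4, -10) → (-15, -4, 10); (22/5, -1, 8/5) → (22/5, -1, -8/5)
T5 reflect across z = 0: (-15, -4, 10) → (-15, -4, -10); (22/5, -1, -8/5) → (22/5, -1, 8/5)
T6 translate by (2, -1, -5): (-15, -4, -10) → (-13, -5, -15); (22/5, -1, 8/5) → (32/5, -2, -17/5)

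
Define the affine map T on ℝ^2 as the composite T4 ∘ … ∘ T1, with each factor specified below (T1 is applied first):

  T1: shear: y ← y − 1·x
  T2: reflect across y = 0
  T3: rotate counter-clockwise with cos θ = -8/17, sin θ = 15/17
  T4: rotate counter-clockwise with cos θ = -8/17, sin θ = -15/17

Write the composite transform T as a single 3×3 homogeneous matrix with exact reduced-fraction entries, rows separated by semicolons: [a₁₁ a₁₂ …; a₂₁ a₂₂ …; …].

T = [1 0 0; 1 -1 0; 0 0 1]

T1 = [1 0 0; -1 1 0; 0 0 1]
T2·T1 = [1 0 0; 1 -1 0; 0 0 1]
T3·…·T1 = [-23/17 15/17 0; 7/17 8/17 0; 0 0 1]
T4·…·T1 = [1 0 0; 1 -1 0; 0 0 1]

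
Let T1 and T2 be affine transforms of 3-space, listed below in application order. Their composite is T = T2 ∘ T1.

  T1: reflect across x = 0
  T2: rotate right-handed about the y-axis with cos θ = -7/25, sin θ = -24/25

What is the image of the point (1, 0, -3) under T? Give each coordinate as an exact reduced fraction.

T(p) = (79/25, 0, -3/25)

T1 reflect across x = 0: (1, 0, -3) → (-1, 0, -3)
T2 rotate right-handed about the y-axis with cos θ = -7/25, sin θ = -24/25: (-1, 0, -3) → (79/25, 0, -3/25)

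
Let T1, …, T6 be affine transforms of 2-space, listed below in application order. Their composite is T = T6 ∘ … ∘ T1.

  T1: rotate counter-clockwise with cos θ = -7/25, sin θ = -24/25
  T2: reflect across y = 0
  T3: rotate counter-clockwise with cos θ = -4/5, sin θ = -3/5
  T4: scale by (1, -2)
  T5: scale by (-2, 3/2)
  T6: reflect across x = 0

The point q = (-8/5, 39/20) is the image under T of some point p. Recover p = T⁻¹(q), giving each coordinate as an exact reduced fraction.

T1 = [-7/25 24/25 0; -24/25 -7/25 0; 0 0 1]
T2·T1 = [-7/25 24/25 0; 24/25 7/25 0; 0 0 1]
T3·…·T1 = [4/5 -3/5 0; -3/5 -4/5 0; 0 0 1]
T4·…·T1 = [4/5 -3/5 0; 6/5 8/5 0; 0 0 1]
T5·…·T1 = [-8/5 6/5 0; 9/5 12/5 0; 0 0 1]
T6·…·T1 = [8/5 -6/5 0; 9/5 12/5 0; 0 0 1]
det M = 6; M⁻¹ = [2/5 1/5 0; -3/10 4/15 0; 0 0 1]
M⁻¹ · (-8/5, 39/20)ᵀ = (-1/4, 1)ᵀ

p = (-1/4, 1)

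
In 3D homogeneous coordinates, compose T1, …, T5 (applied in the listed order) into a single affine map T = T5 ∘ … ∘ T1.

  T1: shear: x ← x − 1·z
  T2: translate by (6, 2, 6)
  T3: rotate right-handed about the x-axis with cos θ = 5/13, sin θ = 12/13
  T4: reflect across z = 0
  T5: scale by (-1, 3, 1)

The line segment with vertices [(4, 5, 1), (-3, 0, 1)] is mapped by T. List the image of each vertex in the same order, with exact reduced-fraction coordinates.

T1 shear: x ← x − 1·z: (4, 5, 1) → (3, 5, 1); (-3, 0, 1) → (-4, 0, 1)
T2 translate by (6, 2, 6): (3, 5, 1) → (9, 7, 7); (-4, 0, 1) → (2, 2, 7)
T3 rotate right-handed about the x-axis with cos θ = 5/13, sin θ = 12/13: (9, 7, 7) → (9, -49/13, 119/13); (2, 2, 7) → (2, -74/13, 59/13)
T4 reflect across z = 0: (9, -49/13, 119/13) → (9, -49/13, -119/13); (2, -74/13, 59/13) → (2, -74/13, -59/13)
T5 scale by (-1, 3, 1): (9, -49/13, -119/13) → (-9, -147/13, -119/13); (2, -74/13, -59/13) → (-2, -222/13, -59/13)

image vertices: (-9, -147/13, -119/13), (-2, -222/13, -59/13)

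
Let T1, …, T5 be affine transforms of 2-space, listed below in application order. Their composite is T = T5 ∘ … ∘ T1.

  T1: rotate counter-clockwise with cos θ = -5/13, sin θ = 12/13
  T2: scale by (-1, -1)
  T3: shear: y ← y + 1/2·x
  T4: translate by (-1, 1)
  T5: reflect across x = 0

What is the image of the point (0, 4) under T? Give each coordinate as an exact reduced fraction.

T(p) = (-35/13, 57/13)

T1 rotate counter-clockwise with cos θ = -5/13, sin θ = 12/13: (0, 4) → (-48/13, -20/13)
T2 scale by (-1, -1): (-48/13, -20/13) → (48/13, 20/13)
T3 shear: y ← y + 1/2·x: (48/13, 20/13) → (48/13, 44/13)
T4 translate by (-1, 1): (48/13, 44/13) → (35/13, 57/13)
T5 reflect across x = 0: (35/13, 57/13) → (-35/13, 57/13)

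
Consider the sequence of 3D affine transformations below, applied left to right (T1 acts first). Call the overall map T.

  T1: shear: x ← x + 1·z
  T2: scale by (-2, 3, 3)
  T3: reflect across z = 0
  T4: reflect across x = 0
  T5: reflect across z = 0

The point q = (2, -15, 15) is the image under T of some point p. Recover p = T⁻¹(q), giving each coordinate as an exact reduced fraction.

p = (-4, -5, 5)

T1 = [1 0 1 0; 0 1 0 0; 0 0 1 0; 0 0 0 1]
T2·T1 = [-2 0 -2 0; 0 3 0 0; 0 0 3 0; 0 0 0 1]
T3·…·T1 = [-2 0 -2 0; 0 3 0 0; 0 0 -3 0; 0 0 0 1]
T4·…·T1 = [2 0 2 0; 0 3 0 0; 0 0 -3 0; 0 0 0 1]
T5·…·T1 = [2 0 2 0; 0 3 0 0; 0 0 3 0; 0 0 0 1]
det M = 18; M⁻¹ = [1/2 0 -1/3 0; 0 1/3 0 0; 0 0 1/3 0; 0 0 0 1]
M⁻¹ · (2, -15, 15)ᵀ = (-4, -5, 5)ᵀ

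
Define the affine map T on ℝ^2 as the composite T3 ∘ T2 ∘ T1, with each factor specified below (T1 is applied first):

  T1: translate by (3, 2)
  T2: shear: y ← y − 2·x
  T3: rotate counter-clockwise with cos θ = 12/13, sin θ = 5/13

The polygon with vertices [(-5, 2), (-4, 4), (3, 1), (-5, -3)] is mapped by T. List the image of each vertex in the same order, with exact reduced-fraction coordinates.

image vertices: (-64/13, 86/13), (-4, 7), (9, -6), (-3, 2)

T1 translate by (3, 2): (-5, 2) → (-2, 4); (-4, 4) → (-1, 6); (3, 1) → (6, 3); (-5, -3) → (-2, -1)
T2 shear: y ← y − 2·x: (-2, 4) → (-2, 8); (-1, 6) → (-1, 8); (6, 3) → (6, -9); (-2, -1) → (-2, 3)
T3 rotate counter-clockwise with cos θ = 12/13, sin θ = 5/13: (-2, 8) → (-64/13, 86/13); (-1, 8) → (-4, 7); (6, -9) → (9, -6); (-2, 3) → (-3, 2)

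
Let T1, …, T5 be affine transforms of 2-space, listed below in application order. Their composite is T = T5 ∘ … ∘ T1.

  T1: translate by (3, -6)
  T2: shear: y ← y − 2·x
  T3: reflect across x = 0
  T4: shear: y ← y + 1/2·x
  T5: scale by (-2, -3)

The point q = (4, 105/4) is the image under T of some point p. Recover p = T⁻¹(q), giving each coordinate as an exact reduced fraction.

T1 = [1 0 3; 0 1 -6; 0 0 1]
T2·T1 = [1 0 3; -2 1 -12; 0 0 1]
T3·…·T1 = [-1 0 -3; -2 1 -12; 0 0 1]
T4·…·T1 = [-1 0 -3; -5/2 1 -27/2; 0 0 1]
T5·…·T1 = [2 0 6; 15/2 -3 81/2; 0 0 1]
det M = -6; M⁻¹ = [1/2 0 -3; 5/4 -1/3 6; 0 0 1]
M⁻¹ · (4, 105/4)ᵀ = (-1, 9/4)ᵀ

p = (-1, 9/4)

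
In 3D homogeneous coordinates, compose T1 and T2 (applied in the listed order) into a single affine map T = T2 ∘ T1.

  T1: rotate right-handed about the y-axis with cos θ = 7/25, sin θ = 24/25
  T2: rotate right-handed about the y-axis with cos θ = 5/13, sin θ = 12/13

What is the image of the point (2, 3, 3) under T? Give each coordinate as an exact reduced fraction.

T1 rotate right-handed about the y-axis with cos θ = 7/25, sin θ = 24/25: (2, 3, 3) → (86/25, 3, -27/25)
T2 rotate right-handed about the y-axis with cos θ = 5/13, sin θ = 12/13: (86/25, 3, -27/25) → (106/325, 3, -1167/325)

T(p) = (106/325, 3, -1167/325)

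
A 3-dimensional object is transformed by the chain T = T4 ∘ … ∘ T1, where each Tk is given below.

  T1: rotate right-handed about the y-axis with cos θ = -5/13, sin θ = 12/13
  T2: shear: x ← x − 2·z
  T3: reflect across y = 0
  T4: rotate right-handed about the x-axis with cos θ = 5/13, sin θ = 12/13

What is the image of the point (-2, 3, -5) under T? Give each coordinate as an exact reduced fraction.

T1 rotate right-handed about the y-axis with cos θ = -5/13, sin θ = 12/13: (-2, 3, -5) → (-50/13, 3, 49/13)
T2 shear: x ← x − 2·z: (-50/13, 3, 49/13) → (-148/13, 3, 49/13)
T3 reflect across y = 0: (-148/13, 3, 49/13) → (-148/13, -3, 49/13)
T4 rotate right-handed about the x-axis with cos θ = 5/13, sin θ = 12/13: (-148/13, -3, 49/13) → (-148/13, -783/169, -223/169)

T(p) = (-148/13, -783/169, -223/169)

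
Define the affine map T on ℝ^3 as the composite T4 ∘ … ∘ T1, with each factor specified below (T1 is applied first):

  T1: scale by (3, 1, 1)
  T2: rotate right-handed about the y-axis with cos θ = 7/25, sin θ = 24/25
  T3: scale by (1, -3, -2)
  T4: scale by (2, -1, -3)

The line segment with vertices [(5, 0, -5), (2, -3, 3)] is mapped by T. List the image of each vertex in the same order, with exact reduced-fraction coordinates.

image vertices: (-6/5, 0, -474/5), (228/25, -9, -738/25)

T1 scale by (3, 1, 1): (5, 0, -5) → (15, 0, -5); (2, -3, 3) → (6, -3, 3)
T2 rotate right-handed about the y-axis with cos θ = 7/25, sin θ = 24/25: (15, 0, -5) → (-3/5, 0, -79/5); (6, -3, 3) → (114/25, -3, -123/25)
T3 scale by (1, -3, -2): (-3/5, 0, -79/5) → (-3/5, 0, 158/5); (114/25, -3, -123/25) → (114/25, 9, 246/25)
T4 scale by (2, -1, -3): (-3/5, 0, 158/5) → (-6/5, 0, -474/5); (114/25, 9, 246/25) → (228/25, -9, -738/25)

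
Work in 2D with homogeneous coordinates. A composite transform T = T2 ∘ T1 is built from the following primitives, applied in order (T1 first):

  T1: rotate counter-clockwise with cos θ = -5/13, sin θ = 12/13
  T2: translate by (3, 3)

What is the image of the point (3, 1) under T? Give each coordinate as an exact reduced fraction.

T1 rotate counter-clockwise with cos θ = -5/13, sin θ = 12/13: (3, 1) → (-27/13, 31/13)
T2 translate by (3, 3): (-27/13, 31/13) → (12/13, 70/13)

T(p) = (12/13, 70/13)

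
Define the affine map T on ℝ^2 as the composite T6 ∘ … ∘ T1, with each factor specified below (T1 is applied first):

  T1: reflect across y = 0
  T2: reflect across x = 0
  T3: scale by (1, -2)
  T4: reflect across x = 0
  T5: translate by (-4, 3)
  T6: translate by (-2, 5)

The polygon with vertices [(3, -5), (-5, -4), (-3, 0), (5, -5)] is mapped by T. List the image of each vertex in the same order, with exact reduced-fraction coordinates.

T1 reflect across y = 0: (3, -5) → (3, 5); (-5, -4) → (-5, 4); (-3, 0) → (-3, 0); (5, -5) → (5, 5)
T2 reflect across x = 0: (3, 5) → (-3, 5); (-5, 4) → (5, 4); (-3, 0) → (3, 0); (5, 5) → (-5, 5)
T3 scale by (1, -2): (-3, 5) → (-3, -10); (5, 4) → (5, -8); (3, 0) → (3, 0); (-5, 5) → (-5, -10)
T4 reflect across x = 0: (-3, -10) → (3, -10); (5, -8) → (-5, -8); (3, 0) → (-3, 0); (-5, -10) → (5, -10)
T5 translate by (-4, 3): (3, -10) → (-1, -7); (-5, -8) → (-9, -5); (-3, 0) → (-7, 3); (5, -10) → (1, -7)
T6 translate by (-2, 5): (-1, -7) → (-3, -2); (-9, -5) → (-11, 0); (-7, 3) → (-9, 8); (1, -7) → (-1, -2)

image vertices: (-3, -2), (-11, 0), (-9, 8), (-1, -2)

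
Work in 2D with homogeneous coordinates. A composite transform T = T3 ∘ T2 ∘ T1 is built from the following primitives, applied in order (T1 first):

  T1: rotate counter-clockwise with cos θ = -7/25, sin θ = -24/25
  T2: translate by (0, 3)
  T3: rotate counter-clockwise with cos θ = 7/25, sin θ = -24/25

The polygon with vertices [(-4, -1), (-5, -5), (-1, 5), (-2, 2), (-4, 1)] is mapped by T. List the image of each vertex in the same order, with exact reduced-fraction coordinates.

T1 rotate counter-clockwise with cos θ = -7/25, sin θ = -24/25: (-4, -1) → (4/25, 103/25); (-5, -5) → (-17/5, 31/5); (-1, 5) → (127/25, -11/25); (-2, 2) → (62/25, 34/25); (-4, 1) → (52/25, 89/25)
T2 translate by (0, 3): (4/25, 103/25) → (4/25, 178/25); (-17/5, 31/5) → (-17/5, 46/5); (127/25, -11/25) → (127/25, 64/25); (62/25, 34/25) → (62/25, 109/25); (52/25, 89/25) → (52/25, 164/25)
T3 rotate counter-clockwise with cos θ = 7/25, sin θ = -24/25: (4/25, 178/25) → (172/25, 46/25); (-17/5, 46/5) → (197/25, 146/25); (127/25, 64/25) → (97/25, -104/25); (62/25, 109/25) → (122/25, -29/25); (52/25, 164/25) → (172/25, -4/25)

image vertices: (172/25, 46/25), (197/25, 146/25), (97/25, -104/25), (122/25, -29/25), (172/25, -4/25)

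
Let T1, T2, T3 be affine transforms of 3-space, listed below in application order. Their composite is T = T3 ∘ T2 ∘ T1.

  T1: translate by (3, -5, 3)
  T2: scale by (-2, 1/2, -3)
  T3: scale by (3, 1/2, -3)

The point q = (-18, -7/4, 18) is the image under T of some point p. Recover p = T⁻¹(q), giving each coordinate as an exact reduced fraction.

p = (0, -2, -1)

T1 = [1 0 0 3; 0 1 0 -5; 0 0 1 3; 0 0 0 1]
T2·T1 = [-2 0 0 -6; 0 1/2 0 -5/2; 0 0 -3 -9; 0 0 0 1]
T3·…·T1 = [-6 0 0 -18; 0 1/4 0 -5/4; 0 0 9 27; 0 0 0 1]
det M = -27/2; M⁻¹ = [-1/6 0 0 -3; 0 4 0 5; 0 0 1/9 -3; 0 0 0 1]
M⁻¹ · (-18, -7/4, 18)ᵀ = (0, -2, -1)ᵀ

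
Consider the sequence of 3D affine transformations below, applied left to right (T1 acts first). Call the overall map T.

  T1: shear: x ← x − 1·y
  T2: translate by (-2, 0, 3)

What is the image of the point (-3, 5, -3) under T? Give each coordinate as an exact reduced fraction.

T1 shear: x ← x − 1·y: (-3, 5, -3) → (-8, 5, -3)
T2 translate by (-2, 0, 3): (-8, 5, -3) → (-10, 5, 0)

T(p) = (-10, 5, 0)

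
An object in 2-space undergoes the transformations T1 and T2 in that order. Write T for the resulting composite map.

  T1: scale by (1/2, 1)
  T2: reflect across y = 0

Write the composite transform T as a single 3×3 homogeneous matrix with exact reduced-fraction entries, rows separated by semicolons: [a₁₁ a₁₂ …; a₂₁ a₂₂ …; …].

T1 = [1/2 0 0; 0 1 0; 0 0 1]
T2·T1 = [1/2 0 0; 0 -1 0; 0 0 1]

T = [1/2 0 0; 0 -1 0; 0 0 1]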